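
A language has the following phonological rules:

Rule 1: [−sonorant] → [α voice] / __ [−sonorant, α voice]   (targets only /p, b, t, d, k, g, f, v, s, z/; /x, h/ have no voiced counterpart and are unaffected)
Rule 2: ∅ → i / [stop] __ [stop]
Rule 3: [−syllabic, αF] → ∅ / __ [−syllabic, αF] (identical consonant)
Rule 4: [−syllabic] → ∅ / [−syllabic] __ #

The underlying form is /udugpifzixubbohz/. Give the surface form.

udukipivzixubiboh

Rule 1 (regressive voicing assimilation): /g/ precedes the voiceless obstruent /p/, so it devoices to [k] by assimilation. /f/ precedes the voiced obstruent /z/, so it voices to [v] by assimilation. /udugpifzixubbohz/ → udukpivzixubbohz.
Rule 2 (stop-cluster i-epenthesis): /k/ and /p/ form a stop–stop cluster, so [i] is inserted between them. /b/ and /b/ form a stop–stop cluster, so [i] is inserted between them. /udukpivzixubbohz/ → udukipivzixubibohz.
Rule 3 (degemination): no segment meets the environment; /udukipivzixubibohz/ is unchanged.
Rule 4 (final cluster simplification): /z/ is the second consonant of a word-final cluster /hz/, so it deletes. /udukipivzixubibohz/ → udukipivzixubiboh.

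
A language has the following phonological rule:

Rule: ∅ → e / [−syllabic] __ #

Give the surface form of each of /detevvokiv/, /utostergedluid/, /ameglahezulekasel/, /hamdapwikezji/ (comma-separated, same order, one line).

/detevvokiv/: the form ends in the consonant /v/, so [e] is inserted word-finally. → [detevvokive].
/utostergedluid/: the form ends in the consonant /d/, so [e] is inserted word-finally. → [utostergedluide].
/ameglahezulekasel/: the form ends in the consonant /l/, so [e] is inserted word-finally. → [ameglahezulekasele].
/hamdapwikezji/: the rule's environment is not met; surfaces unchanged as [hamdapwikezji].

detevvokive, utostergedluide, ameglahezulekasele, hamdapwikezji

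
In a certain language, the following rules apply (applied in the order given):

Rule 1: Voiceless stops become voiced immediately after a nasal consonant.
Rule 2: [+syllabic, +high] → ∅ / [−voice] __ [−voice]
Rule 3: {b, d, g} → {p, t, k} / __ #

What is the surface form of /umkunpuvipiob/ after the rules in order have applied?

Rule 1 (post-nasal voicing): /k/ is a voiceless stop immediately after the nasal /m/, so it voices to [g]. /p/ is a voiceless stop immediately after the nasal /n/, so it voices to [b]. /umkunpuvipiob/ → umgunbuvipiob.
Rule 2 (high vowel syncope): no segment meets the environment; /umgunbuvipiob/ is unchanged.
Rule 3 (final devoicing): /b/ is a voiced stop in word-final position, so it devoices to [p]. /umgunbuvipiob/ → umgunbuvipiop.

umgunbuvipiop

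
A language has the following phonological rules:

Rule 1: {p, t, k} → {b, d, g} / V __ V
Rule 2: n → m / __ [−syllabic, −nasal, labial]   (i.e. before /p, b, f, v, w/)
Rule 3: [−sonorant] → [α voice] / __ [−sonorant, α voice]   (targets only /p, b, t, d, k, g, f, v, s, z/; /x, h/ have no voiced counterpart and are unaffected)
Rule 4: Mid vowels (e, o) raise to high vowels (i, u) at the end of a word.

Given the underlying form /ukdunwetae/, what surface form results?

Rule 1 (intervocalic voicing): /t/ is a voiceless stop between vowels /e/ and /a/, so it voices to [d]. /ukdunwetae/ → ukdunwedae.
Rule 2 (nasal place assimilation): /n/ precedes the labial consonant /w/, so it assimilates in place to [m]. /ukdunwedae/ → ukdumwedae.
Rule 3 (regressive voicing assimilation): /k/ precedes the voiced obstruent /d/, so it voices to [g] by assimilation. /ukdumwedae/ → ugdumwedae.
Rule 4 (final vowel raising): /e/ is a mid vowel in word-final position, so it raises to [i]. /ugdumwedae/ → ugdumwedai.

ugdumwedai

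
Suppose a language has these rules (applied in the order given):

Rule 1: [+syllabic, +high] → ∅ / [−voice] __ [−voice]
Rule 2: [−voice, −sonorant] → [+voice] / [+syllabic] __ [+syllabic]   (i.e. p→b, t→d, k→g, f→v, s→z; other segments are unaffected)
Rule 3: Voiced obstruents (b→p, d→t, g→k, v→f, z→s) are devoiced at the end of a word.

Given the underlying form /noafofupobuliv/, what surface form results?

Rule 1 (high vowel syncope): /u/ is a high vowel flanked by voiceless consonants /f/ and /p/, so it deletes. /noafofupobuliv/ → noafofpobuliv.
Rule 2 (intervocalic voicing): /f/ is a voiceless obstruent between vowels /a/ and /o/, so it voices to [v]. /noafofpobuliv/ → noavofpobuliv.
Rule 3 (final devoicing): /v/ is a voiced obstruent in word-final position, so it devoices to [f]. /noavofpobuliv/ → noavofpobulif.

noavofpobulif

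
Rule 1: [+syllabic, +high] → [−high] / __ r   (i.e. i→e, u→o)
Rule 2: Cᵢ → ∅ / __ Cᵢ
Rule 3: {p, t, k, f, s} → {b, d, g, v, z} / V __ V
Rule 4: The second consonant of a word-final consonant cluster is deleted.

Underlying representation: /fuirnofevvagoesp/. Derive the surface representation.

fuernovevagoes

Rule 1 (pre-rhotic lowering): /i/ is a high vowel immediately before /r/, so it lowers to [e]. /fuirnofevvagoesp/ → fuernofevvagoesp.
Rule 2 (degemination): /vv/ is a geminate; the first /v/ deletes. /fuernofevvagoesp/ → fuernofevagoesp.
Rule 3 (intervocalic voicing): /f/ is a voiceless obstruent between vowels /o/ and /e/, so it voices to [v]. /fuernofevagoesp/ → fuernovevagoesp.
Rule 4 (final cluster simplification): /p/ is the second consonant of a word-final cluster /sp/, so it deletes. /fuernovevagoesp/ → fuernovevagoes.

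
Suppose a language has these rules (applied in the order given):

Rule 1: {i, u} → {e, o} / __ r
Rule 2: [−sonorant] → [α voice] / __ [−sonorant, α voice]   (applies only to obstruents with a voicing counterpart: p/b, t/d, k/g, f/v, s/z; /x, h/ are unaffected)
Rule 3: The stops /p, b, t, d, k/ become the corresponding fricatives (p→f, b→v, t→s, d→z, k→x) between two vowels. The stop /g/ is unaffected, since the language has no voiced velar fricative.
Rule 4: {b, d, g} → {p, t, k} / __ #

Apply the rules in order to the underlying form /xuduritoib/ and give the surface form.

Rule 1 (pre-rhotic lowering): /u/ is a high vowel immediately before /r/, so it lowers to [o]. /xuduritoib/ → xudoritoib.
Rule 2 (regressive voicing assimilation): no segment meets the environment; /xudoritoib/ is unchanged.
Rule 3 (intervocalic spirantization): /d/ is a stop between vowels /u/ and /o/, so it spirantizes to the fricative [z]. /t/ is a stop between vowels /i/ and /o/, so it spirantizes to the fricative [s]. /xudoritoib/ → xuzorisoib.
Rule 4 (final devoicing): /b/ is a voiced stop in word-final position, so it devoices to [p]. /xuzorisoib/ → xuzorisoip.

xuzorisoip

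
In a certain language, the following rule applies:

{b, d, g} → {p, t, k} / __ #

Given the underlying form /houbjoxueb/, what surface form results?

Scanning /houbjoxueb/: /b/ at position 4 is not in the conditioning environment; /b/ is a voiced stop in word-final position, so it devoices to [p].
Result: [houbjoxuep].

houbjoxuep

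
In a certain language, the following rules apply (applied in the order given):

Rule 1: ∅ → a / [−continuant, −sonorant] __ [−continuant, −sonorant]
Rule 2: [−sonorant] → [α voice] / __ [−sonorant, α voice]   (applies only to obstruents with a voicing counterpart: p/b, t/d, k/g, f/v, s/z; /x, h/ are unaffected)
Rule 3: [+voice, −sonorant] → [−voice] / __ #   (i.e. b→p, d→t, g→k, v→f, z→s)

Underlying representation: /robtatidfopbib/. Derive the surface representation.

Rule 1 (stop-cluster a-epenthesis): /b/ and /t/ form a stop–stop cluster, so [a] is inserted between them. /p/ and /b/ form a stop–stop cluster, so [a] is inserted between them. /robtatidfopbib/ → robatatidfopabib.
Rule 2 (regressive voicing assimilation): /d/ precedes the voiceless obstruent /f/, so it devoices to [t] by assimilation. /robatatidfopabib/ → robatatitfopabib.
Rule 3 (final devoicing): /b/ is a voiced obstruent in word-final position, so it devoices to [p]. /robatatitfopabib/ → robatatitfopabip.

robatatitfopabip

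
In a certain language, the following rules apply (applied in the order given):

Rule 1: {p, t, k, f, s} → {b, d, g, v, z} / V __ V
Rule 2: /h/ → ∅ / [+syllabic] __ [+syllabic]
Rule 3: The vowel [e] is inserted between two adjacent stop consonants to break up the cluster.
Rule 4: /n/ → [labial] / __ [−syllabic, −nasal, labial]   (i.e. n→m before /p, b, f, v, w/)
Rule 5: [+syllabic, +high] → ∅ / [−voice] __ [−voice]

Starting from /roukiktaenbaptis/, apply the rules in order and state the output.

rougiketaembapets

Rule 1 (intervocalic voicing): /k/ is a voiceless obstruent between vowels /u/ and /i/, so it voices to [g]. /roukiktaenbaptis/ → rougiktaenbaptis.
Rule 2 (intervocalic h-deletion): no segment meets the environment; /rougiktaenbaptis/ is unchanged.
Rule 3 (stop-cluster e-epenthesis): /k/ and /t/ form a stop–stop cluster, so [e] is inserted between them. /p/ and /t/ form a stop–stop cluster, so [e] is inserted between them. /rougiktaenbaptis/ → rougiketaenbapetis.
Rule 4 (nasal place assimilation): /n/ precedes the labial consonant /b/, so it assimilates in place to [m]. /rougiketaenbapetis/ → rougiketaembapetis.
Rule 5 (high vowel syncope): /i/ is a high vowel flanked by voiceless consonants /t/ and /s/, so it deletes. /rougiketaembapetis/ → rougiketaembapets.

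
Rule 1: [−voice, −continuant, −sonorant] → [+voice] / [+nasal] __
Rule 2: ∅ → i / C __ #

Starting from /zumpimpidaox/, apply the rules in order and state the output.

zumbimbidaoxi

Rule 1 (post-nasal voicing): /p/ is a voiceless stop immediately after the nasal /m/, so it voices to [b]. /p/ is a voiceless stop immediately after the nasal /m/, so it voices to [b]. /zumpimpidaox/ → zumbimbidaox.
Rule 2 (final i-epenthesis): the form ends in the consonant /x/, so [i] is inserted word-finally. /zumbimbidaox/ → zumbimbidaoxi.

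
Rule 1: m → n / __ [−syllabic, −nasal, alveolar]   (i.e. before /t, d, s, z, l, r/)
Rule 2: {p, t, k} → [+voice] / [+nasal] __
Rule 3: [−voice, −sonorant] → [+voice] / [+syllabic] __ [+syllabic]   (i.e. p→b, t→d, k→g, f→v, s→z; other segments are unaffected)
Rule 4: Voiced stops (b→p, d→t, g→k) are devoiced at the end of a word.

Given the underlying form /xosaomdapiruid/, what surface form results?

Rule 1 (nasal place assimilation): /m/ precedes the alveolar consonant /d/, so it assimilates in place to [n]. /xosaomdapiruid/ → xosaondapiruid.
Rule 2 (post-nasal voicing): no segment meets the environment; /xosaondapiruid/ is unchanged.
Rule 3 (intervocalic voicing): /s/ is a voiceless obstruent between vowels /o/ and /a/, so it voices to [z]. /p/ is a voiceless obstruent between vowels /a/ and /i/, so it voices to [b]. /xosaondapiruid/ → xozaondabiruid.
Rule 4 (final devoicing): /d/ is a voiced stop in word-final position, so it devoices to [t]. /xozaondabiruid/ → xozaondabiruit.

xozaondabiruit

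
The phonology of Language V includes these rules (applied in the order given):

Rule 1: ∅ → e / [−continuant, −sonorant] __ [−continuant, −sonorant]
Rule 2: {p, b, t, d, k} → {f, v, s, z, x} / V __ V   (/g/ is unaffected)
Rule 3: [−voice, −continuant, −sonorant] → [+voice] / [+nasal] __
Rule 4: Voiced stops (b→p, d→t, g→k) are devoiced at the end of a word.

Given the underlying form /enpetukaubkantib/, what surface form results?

Rule 1 (stop-cluster e-epenthesis): /b/ and /k/ form a stop–stop cluster, so [e] is inserted between them. /enpetukaubkantib/ → enpetukaubekantib.
Rule 2 (intervocalic spirantization): /t/ is a stop between vowels /e/ and /u/, so it spirantizes to the fricative [s]. /k/ is a stop between vowels /u/ and /a/, so it spirantizes to the fricative [x]. /b/ is a stop between vowels /u/ and /e/, so it spirantizes to the fricative [v]. /k/ is a stop between vowels /e/ and /a/, so it spirantizes to the fricative [x]. /enpetukaubekantib/ → enpesuxauvexantib.
Rule 3 (post-nasal voicing): /p/ is a voiceless stop immediately after the nasal /n/, so it voices to [b]. /t/ is a voiceless stop immediately after the nasal /n/, so it voices to [d]. /enpesuxauvexantib/ → enbesuxauvexandib.
Rule 4 (final devoicing): /b/ is a voiced stop in word-final position, so it devoices to [p]. /enbesuxauvexandib/ → enbesuxauvexandip.

enbesuxauvexandip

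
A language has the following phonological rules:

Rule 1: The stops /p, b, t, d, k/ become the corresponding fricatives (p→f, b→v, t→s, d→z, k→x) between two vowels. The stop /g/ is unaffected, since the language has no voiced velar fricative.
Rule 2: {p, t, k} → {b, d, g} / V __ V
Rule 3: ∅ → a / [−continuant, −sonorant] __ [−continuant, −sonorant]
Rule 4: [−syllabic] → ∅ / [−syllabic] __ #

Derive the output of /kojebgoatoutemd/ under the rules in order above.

Rule 1 (intervocalic spirantization): /t/ is a stop between vowels /a/ and /o/, so it spirantizes to the fricative [s]. /t/ is a stop between vowels /u/ and /e/, so it spirantizes to the fricative [s]. /kojebgoatoutemd/ → kojebgoasousemd.
Rule 2 (intervocalic voicing): no segment meets the environment; /kojebgoasousemd/ is unchanged.
Rule 3 (stop-cluster a-epenthesis): /b/ and /g/ form a stop–stop cluster, so [a] is inserted between them. /kojebgoasousemd/ → kojebagoasousemd.
Rule 4 (final cluster simplification): /d/ is the second consonant of a word-final cluster /md/, so it deletes. /kojebagoasousemd/ → kojebagoasousem.

kojebagoasousem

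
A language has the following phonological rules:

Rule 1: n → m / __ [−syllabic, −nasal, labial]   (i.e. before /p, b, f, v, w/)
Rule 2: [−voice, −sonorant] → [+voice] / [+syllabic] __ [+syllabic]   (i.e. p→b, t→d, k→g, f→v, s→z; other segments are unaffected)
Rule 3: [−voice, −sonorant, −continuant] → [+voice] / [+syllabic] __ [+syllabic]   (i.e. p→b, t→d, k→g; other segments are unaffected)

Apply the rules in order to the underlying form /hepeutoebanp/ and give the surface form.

Rule 1 (nasal place assimilation): /n/ precedes the labial consonant /p/, so it assimilates in place to [m]. /hepeutoebanp/ → hepeutoebamp.
Rule 2 (intervocalic voicing): /p/ is a voiceless obstruent between vowels /e/ and /e/, so it voices to [b]. /t/ is a voiceless obstruent between vowels /u/ and /o/, so it voices to [d]. /hepeutoebamp/ → hebeudoebamp.
Rule 3 (intervocalic voicing): no segment meets the environment; /hebeudoebamp/ is unchanged.

hebeudoebamp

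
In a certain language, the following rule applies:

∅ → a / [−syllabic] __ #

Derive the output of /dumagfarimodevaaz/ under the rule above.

the form ends in the consonant /z/, so [a] is inserted word-finally.
Surface form: [dumagfarimodevaaza].

dumagfarimodevaaza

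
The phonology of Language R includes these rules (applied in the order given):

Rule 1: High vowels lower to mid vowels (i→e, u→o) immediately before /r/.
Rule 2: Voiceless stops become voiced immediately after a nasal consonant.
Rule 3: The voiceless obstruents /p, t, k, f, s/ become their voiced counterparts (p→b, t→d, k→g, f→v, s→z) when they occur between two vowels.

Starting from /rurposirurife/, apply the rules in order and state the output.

rorpozerorive

Rule 1 (pre-rhotic lowering): /u/ is a high vowel immediately before /r/, so it lowers to [o]. /i/ is a high vowel immediately before /r/, so it lowers to [e]. /u/ is a high vowel immediately before /r/, so it lowers to [o]. /rurposirurife/ → rorposerorife.
Rule 2 (post-nasal voicing): no segment meets the environment; /rorposerorife/ is unchanged.
Rule 3 (intervocalic voicing): /s/ is a voiceless obstruent between vowels /o/ and /e/, so it voices to [z]. /f/ is a voiceless obstruent between vowels /i/ and /e/, so it voices to [v]. /rorposerorife/ → rorpozerorive.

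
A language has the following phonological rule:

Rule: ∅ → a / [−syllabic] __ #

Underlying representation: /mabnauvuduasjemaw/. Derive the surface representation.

mabnauvuduasjemawa

the form ends in the consonant /w/, so [a] is inserted word-finally.
Surface form: [mabnauvuduasjemawa].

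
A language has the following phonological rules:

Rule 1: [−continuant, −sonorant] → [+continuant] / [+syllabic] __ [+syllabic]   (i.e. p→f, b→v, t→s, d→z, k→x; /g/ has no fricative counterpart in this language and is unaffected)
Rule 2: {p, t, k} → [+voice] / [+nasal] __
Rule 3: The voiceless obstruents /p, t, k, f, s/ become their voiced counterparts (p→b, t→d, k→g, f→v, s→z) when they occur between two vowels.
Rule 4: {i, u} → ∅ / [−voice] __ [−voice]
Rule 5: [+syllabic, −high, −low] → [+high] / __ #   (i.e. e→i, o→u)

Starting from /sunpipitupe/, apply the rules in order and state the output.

sunbivizuvi

Rule 1 (intervocalic spirantization): /p/ is a stop between vowels /i/ and /i/, so it spirantizes to the fricative [f]. /t/ is a stop between vowels /i/ and /u/, so it spirantizes to the fricative [s]. /p/ is a stop between vowels /u/ and /e/, so it spirantizes to the fricative [f]. /sunpipitupe/ → sunpifisufe.
Rule 2 (post-nasal voicing): /p/ is a voiceless stop immediately after the nasal /n/, so it voices to [b]. /sunpifisufe/ → sunbifisufe.
Rule 3 (intervocalic voicing): /f/ is a voiceless obstruent between vowels /i/ and /i/, so it voices to [v]. /s/ is a voiceless obstruent between vowels /i/ and /u/, so it voices to [z]. /f/ is a voiceless obstruent between vowels /u/ and /e/, so it voices to [v]. /sunbifisufe/ → sunbivizuve.
Rule 4 (high vowel syncope): no segment meets the environment; /sunbivizuve/ is unchanged.
Rule 5 (final vowel raising): /e/ is a mid vowel in word-final position, so it raises to [i]. /sunbivizuve/ → sunbivizuvi.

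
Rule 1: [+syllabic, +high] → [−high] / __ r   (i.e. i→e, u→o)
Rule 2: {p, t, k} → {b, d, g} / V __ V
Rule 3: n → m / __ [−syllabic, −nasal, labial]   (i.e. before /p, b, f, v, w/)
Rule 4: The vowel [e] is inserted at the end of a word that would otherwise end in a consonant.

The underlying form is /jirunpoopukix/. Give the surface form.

Rule 1 (pre-rhotic lowering): /i/ is a high vowel immediately before /r/, so it lowers to [e]. /jirunpoopukix/ → jerunpoopukix.
Rule 2 (intervocalic voicing): /p/ is a voiceless stop between vowels /o/ and /u/, so it voices to [b]. /k/ is a voiceless stop between vowels /u/ and /i/, so it voices to [g]. /jerunpoopukix/ → jerunpoobugix.
Rule 3 (nasal place assimilation): /n/ precedes the labial consonant /p/, so it assimilates in place to [m]. /jerunpoobugix/ → jerumpoobugix.
Rule 4 (final e-epenthesis): the form ends in the consonant /x/, so [e] is inserted word-finally. /jerumpoobugix/ → jerumpoobugixe.

jerumpoobugixe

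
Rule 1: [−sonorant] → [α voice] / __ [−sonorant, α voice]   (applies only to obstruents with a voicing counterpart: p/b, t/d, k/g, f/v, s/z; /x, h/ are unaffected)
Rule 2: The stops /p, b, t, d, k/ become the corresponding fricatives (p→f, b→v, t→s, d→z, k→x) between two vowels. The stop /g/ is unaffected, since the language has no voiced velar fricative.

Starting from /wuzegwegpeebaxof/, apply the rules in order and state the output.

Rule 1 (regressive voicing assimilation): /g/ precedes the voiceless obstruent /p/, so it devoices to [k] by assimilation. /wuzegwegpeebaxof/ → wuzegwekpeebaxof.
Rule 2 (intervocalic spirantization): /b/ is a stop between vowels /e/ and /a/, so it spirantizes to the fricative [v]. /wuzegwekpeebaxof/ → wuzegwekpeevaxof.

wuzegwekpeevaxof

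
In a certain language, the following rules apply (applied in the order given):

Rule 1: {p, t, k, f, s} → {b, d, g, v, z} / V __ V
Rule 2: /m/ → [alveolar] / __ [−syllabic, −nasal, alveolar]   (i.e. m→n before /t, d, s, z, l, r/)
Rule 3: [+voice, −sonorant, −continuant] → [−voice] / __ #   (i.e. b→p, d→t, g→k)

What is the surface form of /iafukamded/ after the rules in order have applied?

iavugandet

Rule 1 (intervocalic voicing): /f/ is a voiceless obstruent between vowels /a/ and /u/, so it voices to [v]. /k/ is a voiceless obstruent between vowels /u/ and /a/, so it voices to [g]. /iafukamded/ → iavugamded.
Rule 2 (nasal place assimilation): /m/ precedes the alveolar consonant /d/, so it assimilates in place to [n]. /iavugamded/ → iavuganded.
Rule 3 (final devoicing): /d/ is a voiced stop in word-final position, so it devoices to [t]. /iavuganded/ → iavugandet.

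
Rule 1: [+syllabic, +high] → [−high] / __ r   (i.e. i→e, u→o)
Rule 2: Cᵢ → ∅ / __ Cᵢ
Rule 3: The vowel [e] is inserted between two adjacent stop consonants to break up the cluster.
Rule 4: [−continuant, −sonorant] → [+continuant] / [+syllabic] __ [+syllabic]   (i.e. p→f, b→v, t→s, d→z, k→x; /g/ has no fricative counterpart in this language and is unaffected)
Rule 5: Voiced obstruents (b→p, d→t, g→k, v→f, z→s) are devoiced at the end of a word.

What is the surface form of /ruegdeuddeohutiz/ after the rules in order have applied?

Rule 1 (pre-rhotic lowering): no segment meets the environment; /ruegdeuddeohutiz/ is unchanged.
Rule 2 (degemination): /dd/ is a geminate; the first /d/ deletes. /ruegdeuddeohutiz/ → ruegdeudeohutiz.
Rule 3 (stop-cluster e-epenthesis): /g/ and /d/ form a stop–stop cluster, so [e] is inserted between them. /ruegdeudeohutiz/ → ruegedeudeohutiz.
Rule 4 (intervocalic spirantization): /d/ is a stop between vowels /e/ and /e/, so it spirantizes to the fricative [z]. /d/ is a stop between vowels /u/ and /e/, so it spirantizes to the fricative [z]. /t/ is a stop between vowels /u/ and /i/, so it spirantizes to the fricative [s]. /ruegedeudeohutiz/ → ruegezeuzeohusiz.
Rule 5 (final devoicing): /z/ is a voiced obstruent in word-final position, so it devoices to [s]. /ruegezeuzeohusiz/ → ruegezeuzeohusis.

ruegezeuzeohusis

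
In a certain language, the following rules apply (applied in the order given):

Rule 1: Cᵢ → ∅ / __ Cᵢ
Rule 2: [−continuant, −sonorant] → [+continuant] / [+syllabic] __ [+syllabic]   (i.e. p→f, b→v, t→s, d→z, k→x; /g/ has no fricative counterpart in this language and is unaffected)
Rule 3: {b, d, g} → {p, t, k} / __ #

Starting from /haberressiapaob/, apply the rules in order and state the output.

haveresiafaop

Rule 1 (degemination): /rr/ is a geminate; the first /r/ deletes. /ss/ is a geminate; the first /s/ deletes. /haberressiapaob/ → haberesiapaob.
Rule 2 (intervocalic spirantization): /b/ is a stop between vowels /a/ and /e/, so it spirantizes to the fricative [v]. /p/ is a stop between vowels /a/ and /a/, so it spirantizes to the fricative [f]. /haberesiapaob/ → haveresiafaob.
Rule 3 (final devoicing): /b/ is a voiced stop in word-final position, so it devoices to [p]. /haveresiafaob/ → haveresiafaop.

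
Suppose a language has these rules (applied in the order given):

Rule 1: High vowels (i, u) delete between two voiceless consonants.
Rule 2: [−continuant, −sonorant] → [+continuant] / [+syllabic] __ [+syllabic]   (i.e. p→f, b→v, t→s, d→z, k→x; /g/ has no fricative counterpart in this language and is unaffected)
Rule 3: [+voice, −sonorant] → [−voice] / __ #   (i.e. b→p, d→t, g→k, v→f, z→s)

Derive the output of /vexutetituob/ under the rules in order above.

Rule 1 (high vowel syncope): /u/ is a high vowel flanked by voiceless consonants /x/ and /t/, so it deletes. /i/ is a high vowel flanked by voiceless consonants /t/ and /t/, so it deletes. /vexutetituob/ → vextettuob.
Rule 2 (intervocalic spirantization): no segment meets the environment; /vextettuob/ is unchanged.
Rule 3 (final devoicing): /b/ is a voiced obstruent in word-final position, so it devoices to [p]. /vextettuob/ → vextettuop.

vextettuop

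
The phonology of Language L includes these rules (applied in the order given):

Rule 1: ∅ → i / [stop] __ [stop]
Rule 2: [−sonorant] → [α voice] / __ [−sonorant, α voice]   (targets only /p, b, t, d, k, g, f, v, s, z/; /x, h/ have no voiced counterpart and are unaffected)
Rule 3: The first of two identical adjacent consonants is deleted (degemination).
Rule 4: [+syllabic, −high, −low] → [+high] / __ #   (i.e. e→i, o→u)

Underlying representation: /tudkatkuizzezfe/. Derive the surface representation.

Rule 1 (stop-cluster i-epenthesis): /d/ and /k/ form a stop–stop cluster, so [i] is inserted between them. /t/ and /k/ form a stop–stop cluster, so [i] is inserted between them. /tudkatkuizzezfe/ → tudikatikuizzezfe.
Rule 2 (regressive voicing assimilation): /z/ precedes the voiceless obstruent /f/, so it devoices to [s] by assimilation. /tudikatikuizzezfe/ → tudikatikuizzesfe.
Rule 3 (degemination): /zz/ is a geminate; the first /z/ deletes. /tudikatikuizzesfe/ → tudikatikuizesfe.
Rule 4 (final vowel raising): /e/ is a mid vowel in word-final position, so it raises to [i]. /tudikatikuizesfe/ → tudikatikuizesfi.

tudikatikuizesfi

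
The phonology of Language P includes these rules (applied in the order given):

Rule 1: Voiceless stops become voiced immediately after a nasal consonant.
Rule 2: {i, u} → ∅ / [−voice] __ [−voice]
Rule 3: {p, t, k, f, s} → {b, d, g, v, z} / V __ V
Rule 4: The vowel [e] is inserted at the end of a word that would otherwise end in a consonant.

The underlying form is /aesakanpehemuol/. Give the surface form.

Rule 1 (post-nasal voicing): /p/ is a voiceless stop immediately after the nasal /n/, so it voices to [b]. /aesakanpehemuol/ → aesakanbehemuol.
Rule 2 (high vowel syncope): no segment meets the environment; /aesakanbehemuol/ is unchanged.
Rule 3 (intervocalic voicing): /s/ is a voiceless obstruent between vowels /e/ and /a/, so it voices to [z]. /k/ is a voiceless obstruent between vowels /a/ and /a/, so it voices to [g]. /aesakanbehemuol/ → aezaganbehemuol.
Rule 4 (final e-epenthesis): the form ends in the consonant /l/, so [e] is inserted word-finally. /aezaganbehemuol/ → aezaganbehemuole.

aezaganbehemuole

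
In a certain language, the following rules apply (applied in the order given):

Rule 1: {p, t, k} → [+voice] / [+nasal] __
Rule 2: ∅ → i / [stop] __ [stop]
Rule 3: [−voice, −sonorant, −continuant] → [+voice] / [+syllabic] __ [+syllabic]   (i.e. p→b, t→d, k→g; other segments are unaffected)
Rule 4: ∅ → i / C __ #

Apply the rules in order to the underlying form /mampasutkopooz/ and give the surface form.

Rule 1 (post-nasal voicing): /p/ is a voiceless stop immediately after the nasal /m/, so it voices to [b]. /mampasutkopooz/ → mambasutkopooz.
Rule 2 (stop-cluster i-epenthesis): /t/ and /k/ form a stop–stop cluster, so [i] is inserted between them. /mambasutkopooz/ → mambasutikopooz.
Rule 3 (intervocalic voicing): /t/ is a voiceless stop between vowels /u/ and /i/, so it voices to [d]. /k/ is a voiceless stop between vowels /i/ and /o/, so it voices to [g]. /p/ is a voiceless stop between vowels /o/ and /o/, so it voices to [b]. /mambasutikopooz/ → mambasudigobooz.
Rule 4 (final i-epenthesis): the form ends in the consonant /z/, so [i] is inserted word-finally. /mambasudigobooz/ → mambasudigoboozi.

mambasudigoboozi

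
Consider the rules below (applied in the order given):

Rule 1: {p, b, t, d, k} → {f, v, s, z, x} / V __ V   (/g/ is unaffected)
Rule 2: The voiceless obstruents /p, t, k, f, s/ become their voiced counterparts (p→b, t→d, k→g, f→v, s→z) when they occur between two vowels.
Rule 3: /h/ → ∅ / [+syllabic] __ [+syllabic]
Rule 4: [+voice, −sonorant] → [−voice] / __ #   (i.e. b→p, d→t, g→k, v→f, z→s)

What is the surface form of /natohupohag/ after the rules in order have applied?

nazouvoak

Rule 1 (intervocalic spirantization): /t/ is a stop between vowels /a/ and /o/, so it spirantizes to the fricative [s]. /p/ is a stop between vowels /u/ and /o/, so it spirantizes to the fricative [f]. /natohupohag/ → nasohufohag.
Rule 2 (intervocalic voicing): /s/ is a voiceless obstruent between vowels /a/ and /o/, so it voices to [z]. /f/ is a voiceless obstruent between vowels /u/ and /o/, so it voices to [v]. /nasohufohag/ → nazohuvohag.
Rule 3 (intervocalic h-deletion): /h/ occurs between vowels /o/ and /u/, so it deletes. /h/ occurs between vowels /o/ and /a/, so it deletes. /nazohuvohag/ → nazouvoag.
Rule 4 (final devoicing): /g/ is a voiced obstruent in word-final position, so it devoices to [k]. /nazouvoag/ → nazouvoak.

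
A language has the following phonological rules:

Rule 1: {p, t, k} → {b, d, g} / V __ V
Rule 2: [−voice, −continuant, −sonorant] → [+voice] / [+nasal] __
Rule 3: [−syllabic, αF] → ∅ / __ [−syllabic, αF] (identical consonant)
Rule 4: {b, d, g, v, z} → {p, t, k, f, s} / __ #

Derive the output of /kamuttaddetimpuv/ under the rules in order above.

kamutadedimbuf

Rule 1 (intervocalic voicing): /t/ is a voiceless stop between vowels /e/ and /i/, so it voices to [d]. /kamuttaddetimpuv/ → kamuttaddedimpuv.
Rule 2 (post-nasal voicing): /p/ is a voiceless stop immediately after the nasal /m/, so it voices to [b]. /kamuttaddedimpuv/ → kamuttaddedimbuv.
Rule 3 (degemination): /tt/ is a geminate; the first /t/ deletes. /dd/ is a geminate; the first /d/ deletes. /kamuttaddedimbuv/ → kamutadedimbuv.
Rule 4 (final devoicing): /v/ is a voiced obstruent in word-final position, so it devoices to [f]. /kamutadedimbuv/ → kamutadedimbuf.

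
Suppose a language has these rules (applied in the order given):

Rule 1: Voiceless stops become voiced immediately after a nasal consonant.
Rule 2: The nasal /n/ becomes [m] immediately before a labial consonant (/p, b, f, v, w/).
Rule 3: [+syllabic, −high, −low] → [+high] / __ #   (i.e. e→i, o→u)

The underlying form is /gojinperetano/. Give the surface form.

Rule 1 (post-nasal voicing): /p/ is a voiceless stop immediately after the nasal /n/, so it voices to [b]. /gojinperetano/ → gojinberetano.
Rule 2 (nasal place assimilation): /n/ precedes the labial consonant /b/, so it assimilates in place to [m]. /gojinberetano/ → gojimberetano.
Rule 3 (final vowel raising): /o/ is a mid vowel in word-final position, so it raises to [u]. /gojimberetano/ → gojimberetanu.

gojimberetanu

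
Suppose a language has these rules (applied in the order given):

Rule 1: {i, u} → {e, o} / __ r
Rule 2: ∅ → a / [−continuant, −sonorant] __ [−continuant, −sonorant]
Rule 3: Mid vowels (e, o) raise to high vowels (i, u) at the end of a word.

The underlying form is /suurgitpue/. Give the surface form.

suorgitapui

Rule 1 (pre-rhotic lowering): /u/ is a high vowel immediately before /r/, so it lowers to [o]. /suurgitpue/ → suorgitpue.
Rule 2 (stop-cluster a-epenthesis): /t/ and /p/ form a stop–stop cluster, so [a] is inserted between them. /suorgitpue/ → suorgitapue.
Rule 3 (final vowel raising): /e/ is a mid vowel in word-final position, so it raises to [i]. /suorgitapue/ → suorgitapui.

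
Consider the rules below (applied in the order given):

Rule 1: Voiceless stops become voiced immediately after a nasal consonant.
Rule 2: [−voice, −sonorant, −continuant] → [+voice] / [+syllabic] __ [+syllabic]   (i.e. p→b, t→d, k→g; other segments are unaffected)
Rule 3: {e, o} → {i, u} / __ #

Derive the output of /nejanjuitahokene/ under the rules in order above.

nejanjuidahogeni

Rule 1 (post-nasal voicing): no segment meets the environment; /nejanjuitahokene/ is unchanged.
Rule 2 (intervocalic voicing): /t/ is a voiceless stop between vowels /i/ and /a/, so it voices to [d]. /k/ is a voiceless stop between vowels /o/ and /e/, so it voices to [g]. /nejanjuitahokene/ → nejanjuidahogene.
Rule 3 (final vowel raising): /e/ is a mid vowel in word-final position, so it raises to [i]. /nejanjuidahogene/ → nejanjuidahogeni.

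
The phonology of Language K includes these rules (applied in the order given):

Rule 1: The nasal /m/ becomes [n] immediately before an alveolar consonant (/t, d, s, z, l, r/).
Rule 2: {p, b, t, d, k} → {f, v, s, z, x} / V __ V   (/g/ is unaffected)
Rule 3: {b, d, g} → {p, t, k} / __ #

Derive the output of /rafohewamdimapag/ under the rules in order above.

Rule 1 (nasal place assimilation): /m/ precedes the alveolar consonant /d/, so it assimilates in place to [n]. /rafohewamdimapag/ → rafohewandimapag.
Rule 2 (intervocalic spirantization): /p/ is a stop between vowels /a/ and /a/, so it spirantizes to the fricative [f]. /rafohewandimapag/ → rafohewandimafag.
Rule 3 (final devoicing): /g/ is a voiced stop in word-final position, so it devoices to [k]. /rafohewandimafag/ → rafohewandimafak.

rafohewandimafak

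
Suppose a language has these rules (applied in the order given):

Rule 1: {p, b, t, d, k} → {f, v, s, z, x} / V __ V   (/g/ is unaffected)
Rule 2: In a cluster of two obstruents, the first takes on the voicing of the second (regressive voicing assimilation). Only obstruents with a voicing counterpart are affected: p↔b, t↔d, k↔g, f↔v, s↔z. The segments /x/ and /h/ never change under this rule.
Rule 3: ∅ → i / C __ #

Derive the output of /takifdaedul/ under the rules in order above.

taxivdaezuli

Rule 1 (intervocalic spirantization): /k/ is a stop between vowels /a/ and /i/, so it spirantizes to the fricative [x]. /d/ is a stop between vowels /e/ and /u/, so it spirantizes to the fricative [z]. /takifdaedul/ → taxifdaezul.
Rule 2 (regressive voicing assimilation): /f/ precedes the voiced obstruent /d/, so it voices to [v] by assimilation. /taxifdaezul/ → taxivdaezul.
Rule 3 (final i-epenthesis): the form ends in the consonant /l/, so [i] is inserted word-finally. /taxivdaezul/ → taxivdaezuli.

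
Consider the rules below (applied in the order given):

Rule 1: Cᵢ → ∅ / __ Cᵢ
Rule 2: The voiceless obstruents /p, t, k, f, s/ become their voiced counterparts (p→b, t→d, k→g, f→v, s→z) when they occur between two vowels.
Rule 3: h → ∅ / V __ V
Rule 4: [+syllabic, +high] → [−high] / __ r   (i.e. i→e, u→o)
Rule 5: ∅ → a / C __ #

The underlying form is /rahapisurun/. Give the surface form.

raabizoruna

Rule 1 (degemination): no segment meets the environment; /rahapisurun/ is unchanged.
Rule 2 (intervocalic voicing): /p/ is a voiceless obstruent between vowels /a/ and /i/, so it voices to [b]. /s/ is a voiceless obstruent between vowels /i/ and /u/, so it voices to [z]. /rahapisurun/ → rahabizurun.
Rule 3 (intervocalic h-deletion): /h/ occurs between vowels /a/ and /a/, so it deletes. /rahabizurun/ → raabizurun.
Rule 4 (pre-rhotic lowering): /u/ is a high vowel immediately before /r/, so it lowers to [o]. /raabizurun/ → raabizorun.
Rule 5 (final a-epenthesis): the form ends in the consonant /n/, so [a] is inserted word-finally. /raabizorun/ → raabizoruna.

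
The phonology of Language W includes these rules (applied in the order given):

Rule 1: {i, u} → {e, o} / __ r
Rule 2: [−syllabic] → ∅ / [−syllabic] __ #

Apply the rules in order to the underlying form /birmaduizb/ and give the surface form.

Rule 1 (pre-rhotic lowering): /i/ is a high vowel immediately before /r/, so it lowers to [e]. /birmaduizb/ → bermaduizb.
Rule 2 (final cluster simplification): /b/ is the second consonant of a word-final cluster /zb/, so it deletes. /bermaduizb/ → bermaduiz.

bermaduiz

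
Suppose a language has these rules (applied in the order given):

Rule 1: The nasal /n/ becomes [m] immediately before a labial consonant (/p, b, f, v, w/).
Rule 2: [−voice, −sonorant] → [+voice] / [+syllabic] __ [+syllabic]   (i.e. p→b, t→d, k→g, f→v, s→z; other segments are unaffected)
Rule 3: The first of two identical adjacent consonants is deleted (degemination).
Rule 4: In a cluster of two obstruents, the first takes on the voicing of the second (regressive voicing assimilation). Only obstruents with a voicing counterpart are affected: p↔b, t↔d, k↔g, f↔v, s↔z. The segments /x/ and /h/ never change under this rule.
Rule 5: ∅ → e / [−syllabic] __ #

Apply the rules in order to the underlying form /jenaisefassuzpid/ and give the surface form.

jenaizevasuspide

Rule 1 (nasal place assimilation): no segment meets the environment; /jenaisefassuzpid/ is unchanged.
Rule 2 (intervocalic voicing): /s/ is a voiceless obstruent between vowels /i/ and /e/, so it voices to [z]. /f/ is a voiceless obstruent between vowels /e/ and /a/, so it voices to [v]. /jenaisefassuzpid/ → jenaizevassuzpid.
Rule 3 (degemination): /ss/ is a geminate; the first /s/ deletes. /jenaizevassuzpid/ → jenaizevasuzpid.
Rule 4 (regressive voicing assimilation): /z/ precedes the voiceless obstruent /p/, so it devoices to [s] by assimilation. /jenaizevasuzpid/ → jenaizevasuspid.
Rule 5 (final e-epenthesis): the form ends in the consonant /d/, so [e] is inserted word-finally. /jenaizevasuspid/ → jenaizevasuspide.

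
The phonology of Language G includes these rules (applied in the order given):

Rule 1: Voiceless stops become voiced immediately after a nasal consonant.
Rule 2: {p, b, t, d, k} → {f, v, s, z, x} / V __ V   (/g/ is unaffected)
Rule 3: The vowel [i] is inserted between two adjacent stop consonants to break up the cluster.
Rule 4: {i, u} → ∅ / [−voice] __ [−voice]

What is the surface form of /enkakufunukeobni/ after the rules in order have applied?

Rule 1 (post-nasal voicing): /k/ is a voiceless stop immediately after the nasal /n/, so it voices to [g]. /enkakufunukeobni/ → engakufunukeobni.
Rule 2 (intervocalic spirantization): /k/ is a stop between vowels /a/ and /u/, so it spirantizes to the fricative [x]. /k/ is a stop between vowels /u/ and /e/, so it spirantizes to the fricative [x]. /engakufunukeobni/ → engaxufunuxeobni.
Rule 3 (stop-cluster i-epenthesis): no segment meets the environment; /engaxufunuxeobni/ is unchanged.
Rule 4 (high vowel syncope): /u/ is a high vowel flanked by voiceless consonants /x/ and /f/, so it deletes. /engaxufunuxeobni/ → engaxfunuxeobni.

engaxfunuxeobni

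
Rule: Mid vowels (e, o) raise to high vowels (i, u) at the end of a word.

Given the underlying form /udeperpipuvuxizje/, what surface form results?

udeperpipuvuxizji

/e/ is a mid vowel in word-final position, so it raises to [i].
Surface form: [udeperpipuvuxizji].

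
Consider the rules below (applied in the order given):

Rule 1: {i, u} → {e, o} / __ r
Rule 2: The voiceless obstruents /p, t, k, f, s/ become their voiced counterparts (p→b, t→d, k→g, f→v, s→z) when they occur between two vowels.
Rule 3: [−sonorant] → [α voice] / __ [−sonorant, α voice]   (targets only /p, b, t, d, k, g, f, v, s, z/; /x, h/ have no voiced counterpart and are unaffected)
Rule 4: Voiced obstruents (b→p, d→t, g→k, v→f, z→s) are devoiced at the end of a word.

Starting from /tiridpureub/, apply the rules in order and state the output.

teritporeup

Rule 1 (pre-rhotic lowering): /i/ is a high vowel immediately before /r/, so it lowers to [e]. /u/ is a high vowel immediately before /r/, so it lowers to [o]. /tiridpureub/ → teridporeub.
Rule 2 (intervocalic voicing): no segment meets the environment; /teridporeub/ is unchanged.
Rule 3 (regressive voicing assimilation): /d/ precedes the voiceless obstruent /p/, so it devoices to [t] by assimilation. /teridporeub/ → teritporeub.
Rule 4 (final devoicing): /b/ is a voiced obstruent in word-final position, so it devoices to [p]. /teritporeub/ → teritporeup.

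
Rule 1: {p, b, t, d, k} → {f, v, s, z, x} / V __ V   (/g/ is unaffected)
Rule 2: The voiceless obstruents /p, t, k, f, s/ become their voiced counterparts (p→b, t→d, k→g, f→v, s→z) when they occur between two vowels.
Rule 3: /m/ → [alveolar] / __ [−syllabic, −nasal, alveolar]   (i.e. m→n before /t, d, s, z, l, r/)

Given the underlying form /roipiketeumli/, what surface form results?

Rule 1 (intervocalic spirantization): /p/ is a stop between vowels /i/ and /i/, so it spirantizes to the fricative [f]. /k/ is a stop between vowels /i/ and /e/, so it spirantizes to the fricative [x]. /t/ is a stop between vowels /e/ and /e/, so it spirantizes to the fricative [s]. /roipiketeumli/ → roifixeseumli.
Rule 2 (intervocalic voicing): /f/ is a voiceless obstruent between vowels /i/ and /i/, so it voices to [v]. /s/ is a voiceless obstruent between vowels /e/ and /e/, so it voices to [z]. /roifixeseumli/ → roivixezeumli.
Rule 3 (nasal place assimilation): /m/ precedes the alveolar consonant /l/, so it assimilates in place to [n]. /roivixezeumli/ → roivixezeunli.

roivixezeunli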